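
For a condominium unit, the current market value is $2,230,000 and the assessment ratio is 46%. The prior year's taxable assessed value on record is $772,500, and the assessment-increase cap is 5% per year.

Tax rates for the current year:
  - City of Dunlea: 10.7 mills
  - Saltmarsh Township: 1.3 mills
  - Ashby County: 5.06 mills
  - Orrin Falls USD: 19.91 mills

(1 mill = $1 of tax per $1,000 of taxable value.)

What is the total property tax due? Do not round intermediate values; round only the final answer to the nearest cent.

$29,987.29

Uncapped assessed value = $2,230,000 × 0.46 = $1,025,800
Cap limit = $772,500 × 1.05 = $811,125
Taxable assessed value = min($1,025,800, $811,125) = $811,125 (cap binds)
City of Dunlea: $811,125 × 0.0107 = $8,679.0375
Saltmarsh Township: $811,125 × 0.0013 = $1,054.4625
Ashby County: $811,125 × 0.00506 = $4,104.2925
Orrin Falls USD: $811,125 × 0.01991 = $16,149.49875
Total = $29,987.29125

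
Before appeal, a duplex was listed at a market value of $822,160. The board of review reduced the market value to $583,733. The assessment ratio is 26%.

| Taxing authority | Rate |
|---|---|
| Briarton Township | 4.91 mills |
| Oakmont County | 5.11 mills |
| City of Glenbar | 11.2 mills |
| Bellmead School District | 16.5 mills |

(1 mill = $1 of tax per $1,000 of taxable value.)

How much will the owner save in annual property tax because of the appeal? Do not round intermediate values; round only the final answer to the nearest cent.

Old assessed value = $822,160 × 0.26 = $213,761.6
New assessed value = $583,733 × 0.26 = $151,770.58
Combined rate = 0.00491 + 0.00511 + 0.0112 + 0.0165 = 0.03772
Old tax = $213,761.6 × 0.03772 = $8,063.087552
New tax = $151,770.58 × 0.03772 = $5,724.7862776
Reduction = $8,063.087552 − $5,724.7862776 = $2,338.3012744

$2,338.30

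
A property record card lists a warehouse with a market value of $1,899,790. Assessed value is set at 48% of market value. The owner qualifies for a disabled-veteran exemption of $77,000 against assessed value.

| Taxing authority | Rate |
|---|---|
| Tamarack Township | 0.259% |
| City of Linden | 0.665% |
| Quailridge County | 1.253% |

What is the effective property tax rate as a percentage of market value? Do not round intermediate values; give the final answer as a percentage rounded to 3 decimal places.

Assessed value = $1,899,790 × 0.48 = $911,899.2
Taxable value = $911,899.2 − $77,000 = $834,899.2
Tamarack Township: $834,899.2 × 0.00259 = $2,162.388928
City of Linden: $834,899.2 × 0.00665 = $5,552.07968
Quailridge County: $834,899.2 × 0.01253 = $10,461.286976
Total tax = $18,175.755584
Effective rate = $18,175.755584 ÷ $1,899,790 = 0.957% of market value

0.957%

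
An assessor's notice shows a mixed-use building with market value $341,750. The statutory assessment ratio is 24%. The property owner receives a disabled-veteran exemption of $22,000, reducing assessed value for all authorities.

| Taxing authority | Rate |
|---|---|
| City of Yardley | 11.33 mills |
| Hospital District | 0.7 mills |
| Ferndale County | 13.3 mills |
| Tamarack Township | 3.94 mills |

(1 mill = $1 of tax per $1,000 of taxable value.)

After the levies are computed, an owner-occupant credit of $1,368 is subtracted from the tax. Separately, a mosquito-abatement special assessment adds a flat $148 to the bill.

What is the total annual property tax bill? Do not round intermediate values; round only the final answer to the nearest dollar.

Assessed value = $341,750 × 0.24 = $82,020
Taxable value = $82,020 − $22,000 = $60,020
City of Yardley: $60,020 × 0.01133 = $680.0266
Hospital District: $60,020 × 0.0007 = $42.014
Ferndale County: $60,020 × 0.0133 = $798.266
Tamarack Township: $60,020 × 0.00394 = $236.4788
Levies subtotal = $1,756.7854
After credit = $1,756.7854 − $1,368 = $388.7854
Total = $388.7854 + $148 = $536.7854

$537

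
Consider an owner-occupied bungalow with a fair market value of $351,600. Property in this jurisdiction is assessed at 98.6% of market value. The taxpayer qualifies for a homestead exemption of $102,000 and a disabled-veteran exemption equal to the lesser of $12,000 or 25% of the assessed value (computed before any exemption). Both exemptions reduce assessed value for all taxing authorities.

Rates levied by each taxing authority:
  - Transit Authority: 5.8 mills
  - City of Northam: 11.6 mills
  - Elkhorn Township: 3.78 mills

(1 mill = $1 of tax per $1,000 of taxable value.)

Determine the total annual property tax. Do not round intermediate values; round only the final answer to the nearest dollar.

$4,928

Assessed value = $351,600 × 0.986 = $346,677.6
Disabled-veteran exemption = min($12,000, 25% × $346,677.6) = min($12,000, $86,669.4) = $12,000 (dollar cap binds)
Taxable value = $346,677.6 − $102,000 − $12,000 = $232,677.6
Transit Authority: $232,677.6 × 0.0058 = $1,349.53008
City of Northam: $232,677.6 × 0.0116 = $2,699.06016
Elkhorn Township: $232,677.6 × 0.00378 = $879.521328
Total = $4,928.111568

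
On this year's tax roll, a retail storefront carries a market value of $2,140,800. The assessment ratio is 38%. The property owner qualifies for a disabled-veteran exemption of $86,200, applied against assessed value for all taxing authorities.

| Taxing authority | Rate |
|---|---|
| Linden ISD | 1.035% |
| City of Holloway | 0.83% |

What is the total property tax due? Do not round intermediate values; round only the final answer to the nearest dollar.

$13,564

Assessed value = $2,140,800 × 0.38 = $813,504
Taxable value = $813,504 − $86,200 = $727,304
Linden ISD: $727,304 × 0.01035 = $7,527.5964
City of Holloway: $727,304 × 0.0083 = $6,036.6232
Total = $7,527.5964 + $6,036.6232 = $13,564.2196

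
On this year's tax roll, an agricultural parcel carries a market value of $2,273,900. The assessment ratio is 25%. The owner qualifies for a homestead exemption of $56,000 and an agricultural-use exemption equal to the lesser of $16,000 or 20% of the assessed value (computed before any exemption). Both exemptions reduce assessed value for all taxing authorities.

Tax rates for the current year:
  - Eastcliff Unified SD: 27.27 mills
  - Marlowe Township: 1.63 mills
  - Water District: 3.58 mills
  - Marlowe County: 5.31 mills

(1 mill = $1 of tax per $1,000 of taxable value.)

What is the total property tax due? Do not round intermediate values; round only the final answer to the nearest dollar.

$18,762

Assessed value = $2,273,900 × 0.25 = $568,475
Agricultural-use exemption = min($16,000, 20% × $568,475) = min($16,000, $113,695) = $16,000 (dollar cap binds)
Taxable value = $568,475 − $56,000 − $16,000 = $496,475
Eastcliff Unified SD: $496,475 × 0.02727 = $13,538.87325
Marlowe Township: $496,475 × 0.00163 = $809.25425
Water District: $496,475 × 0.00358 = $1,777.3805
Marlowe County: $496,475 × 0.00531 = $2,636.28225
Total = $18,761.79025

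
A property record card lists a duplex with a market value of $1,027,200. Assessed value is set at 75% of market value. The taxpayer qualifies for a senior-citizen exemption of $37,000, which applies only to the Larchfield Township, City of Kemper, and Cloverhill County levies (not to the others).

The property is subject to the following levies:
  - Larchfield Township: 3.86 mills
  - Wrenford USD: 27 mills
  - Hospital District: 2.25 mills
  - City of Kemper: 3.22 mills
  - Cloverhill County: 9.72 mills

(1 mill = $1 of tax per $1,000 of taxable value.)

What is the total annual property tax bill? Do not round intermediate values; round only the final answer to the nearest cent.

$34,855.32

Assessed value = $1,027,200 × 0.75 = $770,400
Larchfield Township: ($770,400 − $37,000) × 0.00386 = $733,400 × 0.00386 = $2,830.924
Wrenford USD: $770,400 × 0.027 = $20,800.8
Hospital District: $770,400 × 0.00225 = $1,733.4
City of Kemper: ($770,400 − $37,000) × 0.00322 = $733,400 × 0.00322 = $2,361.548
Cloverhill County: ($770,400 − $37,000) × 0.00972 = $733,400 × 0.00972 = $7,128.648
Total = $34,855.32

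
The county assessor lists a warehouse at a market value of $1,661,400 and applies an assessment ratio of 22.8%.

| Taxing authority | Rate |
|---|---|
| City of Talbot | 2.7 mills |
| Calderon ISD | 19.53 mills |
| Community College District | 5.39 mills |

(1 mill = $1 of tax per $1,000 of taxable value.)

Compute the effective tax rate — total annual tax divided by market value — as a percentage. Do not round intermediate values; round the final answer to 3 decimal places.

0.630%

Assessed value = $1,661,400 × 0.228 = $378,799.2
City of Talbot: $378,799.2 × 0.0027 = $1,022.75784
Calderon ISD: $378,799.2 × 0.01953 = $7,397.948376
Community College District: $378,799.2 × 0.00539 = $2,041.727688
Total tax = $10,462.433904
Effective rate = $10,462.433904 ÷ $1,661,400 = 0.630% of market value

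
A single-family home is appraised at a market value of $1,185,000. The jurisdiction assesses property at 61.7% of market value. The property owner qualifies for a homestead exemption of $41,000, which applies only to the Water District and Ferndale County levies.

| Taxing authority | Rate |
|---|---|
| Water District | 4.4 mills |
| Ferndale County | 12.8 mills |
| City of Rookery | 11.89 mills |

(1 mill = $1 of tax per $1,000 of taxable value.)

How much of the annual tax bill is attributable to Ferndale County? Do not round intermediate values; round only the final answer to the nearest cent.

$8,833.86

Assessed value = $1,185,000 × 0.617 = $731,145
Ferndale County taxable value = $731,145 − $41,000 = $690,145
Ferndale County levy = $690,145 × 0.0128 = $8,833.856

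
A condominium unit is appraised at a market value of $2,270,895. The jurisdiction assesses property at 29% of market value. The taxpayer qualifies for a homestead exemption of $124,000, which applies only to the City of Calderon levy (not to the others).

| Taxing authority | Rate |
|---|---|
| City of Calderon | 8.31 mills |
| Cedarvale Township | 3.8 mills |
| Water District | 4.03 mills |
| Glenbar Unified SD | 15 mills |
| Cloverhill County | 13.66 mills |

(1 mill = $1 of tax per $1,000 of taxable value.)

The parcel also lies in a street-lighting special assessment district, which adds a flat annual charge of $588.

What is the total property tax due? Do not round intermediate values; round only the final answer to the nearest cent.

Assessed value = $2,270,895 × 0.29 = $658,559.55
City of Calderon: ($658,559.55 − $124,000) × 0.00831 = $534,559.55 × 0.00831 = $4,442.1898605
Cedarvale Township: $658,559.55 × 0.0038 = $2,502.52629
Water District: $658,559.55 × 0.00403 = $2,653.9949865
Glenbar Unified SD: $658,559.55 × 0.015 = $9,878.39325
Cloverhill County: $658,559.55 × 0.01366 = $8,995.923453
Levies subtotal = $28,473.02784
Total = $28,473.02784 + $588 = $29,061.02784

$29,061.03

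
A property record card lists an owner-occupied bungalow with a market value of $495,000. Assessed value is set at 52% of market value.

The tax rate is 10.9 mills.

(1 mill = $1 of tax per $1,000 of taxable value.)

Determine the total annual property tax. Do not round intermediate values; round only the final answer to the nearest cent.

$2,805.66

Assessed value = $495,000 × 0.52 = $257,400
Tax = $257,400 × 0.0109 = $2,805.66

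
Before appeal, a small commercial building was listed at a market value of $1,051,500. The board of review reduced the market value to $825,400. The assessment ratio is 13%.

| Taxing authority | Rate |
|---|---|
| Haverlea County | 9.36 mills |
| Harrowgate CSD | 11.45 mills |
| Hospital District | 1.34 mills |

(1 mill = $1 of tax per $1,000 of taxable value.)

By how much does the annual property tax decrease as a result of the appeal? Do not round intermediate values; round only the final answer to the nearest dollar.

Old assessed value = $1,051,500 × 0.13 = $136,695
New assessed value = $825,400 × 0.13 = $107,302
Combined rate = 0.00936 + 0.01145 + 0.00134 = 0.02215
Old tax = $136,695 × 0.02215 = $3,027.79425
New tax = $107,302 × 0.02215 = $2,376.7393
Reduction = $3,027.79425 − $2,376.7393 = $651.05495

$651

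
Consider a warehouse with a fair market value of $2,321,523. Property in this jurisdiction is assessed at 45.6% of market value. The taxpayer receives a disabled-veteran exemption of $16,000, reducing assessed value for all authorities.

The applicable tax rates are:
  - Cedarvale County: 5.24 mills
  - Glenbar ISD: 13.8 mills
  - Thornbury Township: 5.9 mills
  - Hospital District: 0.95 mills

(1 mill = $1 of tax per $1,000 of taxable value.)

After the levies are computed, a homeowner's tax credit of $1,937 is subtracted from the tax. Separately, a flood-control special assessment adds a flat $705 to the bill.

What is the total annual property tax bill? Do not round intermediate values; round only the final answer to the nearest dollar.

$25,761

Assessed value = $2,321,523 × 0.456 = $1,058,614.488
Taxable value = $1,058,614.488 − $16,000 = $1,042,614.488
Cedarvale County: $1,042,614.488 × 0.00524 = $5,463.29991712
Glenbar ISD: $1,042,614.488 × 0.0138 = $14,388.0799344
Thornbury Township: $1,042,614.488 × 0.0059 = $6,151.4254792
Hospital District: $1,042,614.488 × 0.00095 = $990.4837636
Levies subtotal = $26,993.28909432
After credit = $26,993.28909432 − $1,937 = $25,056.28909432
Total = $25,056.28909432 + $705 = $25,761.28909432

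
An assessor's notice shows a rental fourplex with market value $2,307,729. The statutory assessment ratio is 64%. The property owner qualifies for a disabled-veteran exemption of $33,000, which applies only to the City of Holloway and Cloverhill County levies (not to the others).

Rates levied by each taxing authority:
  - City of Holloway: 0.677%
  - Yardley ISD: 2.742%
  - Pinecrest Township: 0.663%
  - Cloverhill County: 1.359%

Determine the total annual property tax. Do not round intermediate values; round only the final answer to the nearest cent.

$79,688.78

Assessed value = $2,307,729 × 0.64 = $1,476,946.56
City of Holloway: ($1,476,946.56 − $33,000) × 0.00677 = $1,443,946.56 × 0.00677 = $9,775.5182112
Yardley ISD: $1,476,946.56 × 0.02742 = $40,497.8746752
Pinecrest Township: $1,476,946.56 × 0.00663 = $9,792.1556928
Cloverhill County: ($1,476,946.56 − $33,000) × 0.01359 = $1,443,946.56 × 0.01359 = $19,623.2337504
Total = $79,688.7823296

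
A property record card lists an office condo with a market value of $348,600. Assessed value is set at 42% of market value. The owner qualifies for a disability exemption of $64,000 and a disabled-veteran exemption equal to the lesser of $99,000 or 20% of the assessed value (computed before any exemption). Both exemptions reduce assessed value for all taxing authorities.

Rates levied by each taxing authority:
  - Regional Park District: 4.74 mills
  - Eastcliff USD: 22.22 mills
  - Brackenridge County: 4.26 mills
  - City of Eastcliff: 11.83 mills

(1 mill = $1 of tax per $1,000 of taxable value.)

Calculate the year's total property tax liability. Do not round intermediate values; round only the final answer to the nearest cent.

Assessed value = $348,600 × 0.42 = $146,412
Disabled-veteran exemption = min($99,000, 20% × $146,412) = min($99,000, $29,282.4) = $29,282.4 (percentage binds)
Taxable value = $146,412 − $64,000 − $29,282.4 = $53,129.6
Regional Park District: $53,129.6 × 0.00474 = $251.834304
Eastcliff USD: $53,129.6 × 0.02222 = $1,180.539712
Brackenridge County: $53,129.6 × 0.00426 = $226.332096
City of Eastcliff: $53,129.6 × 0.01183 = $628.523168
Total = $2,287.22928

$2,287.23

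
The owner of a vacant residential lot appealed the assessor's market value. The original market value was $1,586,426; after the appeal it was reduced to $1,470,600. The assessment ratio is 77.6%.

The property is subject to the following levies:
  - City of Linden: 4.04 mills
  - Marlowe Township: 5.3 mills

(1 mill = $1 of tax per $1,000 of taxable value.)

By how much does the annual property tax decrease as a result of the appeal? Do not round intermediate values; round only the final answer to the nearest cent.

Old assessed value = $1,586,426 × 0.776 = $1,231,066.576
New assessed value = $1,470,600 × 0.776 = $1,141,185.6
Combined rate = 0.00404 + 0.0053 = 0.00934
Old tax = $1,231,066.576 × 0.00934 = $11,498.16181984
New tax = $1,141,185.6 × 0.00934 = $10,658.673504
Reduction = $11,498.16181984 − $10,658.673504 = $839.48831584

$839.49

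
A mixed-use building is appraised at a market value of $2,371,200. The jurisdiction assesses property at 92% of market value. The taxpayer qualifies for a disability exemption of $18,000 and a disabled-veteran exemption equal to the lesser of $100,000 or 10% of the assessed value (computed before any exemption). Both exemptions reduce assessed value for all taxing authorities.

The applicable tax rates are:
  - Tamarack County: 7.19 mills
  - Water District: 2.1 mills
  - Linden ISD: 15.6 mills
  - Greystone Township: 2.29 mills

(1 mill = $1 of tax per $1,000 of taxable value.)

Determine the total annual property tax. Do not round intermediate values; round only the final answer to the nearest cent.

Assessed value = $2,371,200 × 0.92 = $2,181,504
Disabled-veteran exemption = min($100,000, 10% × $2,181,504) = min($100,000, $218,150.4) = $100,000 (dollar cap binds)
Taxable value = $2,181,504 − $18,000 − $100,000 = $2,063,504
Tamarack County: $2,063,504 × 0.00719 = $14,836.59376
Water District: $2,063,504 × 0.0021 = $4,333.3584
Linden ISD: $2,063,504 × 0.0156 = $32,190.6624
Greystone Township: $2,063,504 × 0.00229 = $4,725.42416
Total = $56,086.03872

$56,086.04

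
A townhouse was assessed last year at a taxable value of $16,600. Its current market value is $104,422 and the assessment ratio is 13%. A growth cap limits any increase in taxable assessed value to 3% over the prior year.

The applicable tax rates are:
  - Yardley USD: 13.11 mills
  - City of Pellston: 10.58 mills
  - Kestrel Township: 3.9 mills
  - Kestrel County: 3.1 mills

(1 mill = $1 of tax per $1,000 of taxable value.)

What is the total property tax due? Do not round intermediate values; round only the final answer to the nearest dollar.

$417

Uncapped assessed value = $104,422 × 0.13 = $13,574.86
Cap limit = $16,600 × 1.03 = $17,098
Taxable assessed value = min($13,574.86, $17,098) = $13,574.86 (cap does not bind)
Yardley USD: $13,574.86 × 0.01311 = $177.9664146
City of Pellston: $13,574.86 × 0.01058 = $143.6220188
Kestrel Township: $13,574.86 × 0.0039 = $52.941954
Kestrel County: $13,574.86 × 0.0031 = $42.082066
Total = $416.6124534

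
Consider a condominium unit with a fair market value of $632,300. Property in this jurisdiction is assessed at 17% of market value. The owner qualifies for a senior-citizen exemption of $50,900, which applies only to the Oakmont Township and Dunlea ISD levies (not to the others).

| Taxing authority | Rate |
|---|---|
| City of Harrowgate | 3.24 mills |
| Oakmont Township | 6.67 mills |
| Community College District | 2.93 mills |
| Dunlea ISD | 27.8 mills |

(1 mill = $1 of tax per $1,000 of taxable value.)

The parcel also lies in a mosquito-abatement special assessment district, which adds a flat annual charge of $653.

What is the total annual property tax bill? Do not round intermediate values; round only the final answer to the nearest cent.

$3,266.91

Assessed value = $632,300 × 0.17 = $107,491
City of Harrowgate: $107,491 × 0.00324 = $348.27084
Oakmont Township: ($107,491 − $50,900) × 0.00667 = $56,591 × 0.00667 = $377.46197
Community College District: $107,491 × 0.00293 = $314.94863
Dunlea ISD: ($107,491 − $50,900) × 0.0278 = $56,591 × 0.0278 = $1,573.2298
Levies subtotal = $2,613.91124
Total = $2,613.91124 + $653 = $3,266.91124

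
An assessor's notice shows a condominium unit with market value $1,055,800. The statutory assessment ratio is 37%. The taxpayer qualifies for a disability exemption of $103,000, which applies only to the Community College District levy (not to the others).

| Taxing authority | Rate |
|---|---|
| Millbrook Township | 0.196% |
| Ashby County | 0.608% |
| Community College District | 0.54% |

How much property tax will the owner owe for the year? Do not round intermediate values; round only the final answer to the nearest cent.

$4,694.08

Assessed value = $1,055,800 × 0.37 = $390,646
Millbrook Township: $390,646 × 0.00196 = $765.66616
Ashby County: $390,646 × 0.00608 = $2,375.12768
Community College District: ($390,646 − $103,000) × 0.0054 = $287,646 × 0.0054 = $1,553.2884
Total = $4,694.08224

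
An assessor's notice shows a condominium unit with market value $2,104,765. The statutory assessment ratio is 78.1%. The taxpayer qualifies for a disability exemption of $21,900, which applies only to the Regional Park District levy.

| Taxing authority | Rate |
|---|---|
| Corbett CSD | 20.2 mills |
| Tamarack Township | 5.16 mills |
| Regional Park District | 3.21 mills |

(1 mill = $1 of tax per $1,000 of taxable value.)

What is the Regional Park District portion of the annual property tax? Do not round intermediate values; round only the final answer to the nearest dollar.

$5,206

Assessed value = $2,104,765 × 0.781 = $1,643,821.465
Regional Park District taxable value = $1,643,821.465 − $21,900 = $1,621,921.465
Regional Park District levy = $1,621,921.465 × 0.00321 = $5,206.36790265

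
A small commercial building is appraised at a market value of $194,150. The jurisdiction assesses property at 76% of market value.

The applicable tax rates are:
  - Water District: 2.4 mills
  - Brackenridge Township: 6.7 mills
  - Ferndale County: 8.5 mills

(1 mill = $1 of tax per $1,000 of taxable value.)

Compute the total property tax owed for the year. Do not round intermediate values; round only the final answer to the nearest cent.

Assessed value = $194,150 × 0.76 = $147,554
Water District: $147,554 × 0.0024 = $354.1296
Brackenridge Township: $147,554 × 0.0067 = $988.6118
Ferndale County: $147,554 × 0.0085 = $1,254.209
Total = $354.1296 + $988.6118 + $1,254.209 = $2,596.9504

$2,596.95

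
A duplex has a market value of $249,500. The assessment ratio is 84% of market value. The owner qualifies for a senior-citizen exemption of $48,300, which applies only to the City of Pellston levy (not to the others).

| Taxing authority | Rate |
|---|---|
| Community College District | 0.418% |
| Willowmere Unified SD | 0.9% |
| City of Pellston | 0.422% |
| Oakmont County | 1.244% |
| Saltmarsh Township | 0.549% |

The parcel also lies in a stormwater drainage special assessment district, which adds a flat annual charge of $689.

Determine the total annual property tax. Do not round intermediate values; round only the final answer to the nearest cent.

Assessed value = $249,500 × 0.84 = $209,580
Community College District: $209,580 × 0.00418 = $876.0444
Willowmere Unified SD: $209,580 × 0.009 = $1,886.22
City of Pellston: ($209,580 − $48,300) × 0.00422 = $161,280 × 0.00422 = $680.6016
Oakmont County: $209,580 × 0.01244 = $2,607.1752
Saltmarsh Township: $209,580 × 0.00549 = $1,150.5942
Levies subtotal = $7,200.6354
Total = $7,200.6354 + $689 = $7,889.6354

$7,889.64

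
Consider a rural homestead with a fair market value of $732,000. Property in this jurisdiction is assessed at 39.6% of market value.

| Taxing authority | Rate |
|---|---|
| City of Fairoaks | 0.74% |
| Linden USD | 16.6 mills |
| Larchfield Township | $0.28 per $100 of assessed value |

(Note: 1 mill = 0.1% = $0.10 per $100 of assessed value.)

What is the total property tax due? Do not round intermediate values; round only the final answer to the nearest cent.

Assessed value = $732,000 × 0.396 = $289,872
City of Fairoaks: $289,872 × 0.0074 = $2,145.0528
Linden USD: $289,872 × 0.0166 = $4,811.8752
Larchfield Township: $289,872 × 0.0028 = $811.6416
Total = $7,768.5696

$7,768.57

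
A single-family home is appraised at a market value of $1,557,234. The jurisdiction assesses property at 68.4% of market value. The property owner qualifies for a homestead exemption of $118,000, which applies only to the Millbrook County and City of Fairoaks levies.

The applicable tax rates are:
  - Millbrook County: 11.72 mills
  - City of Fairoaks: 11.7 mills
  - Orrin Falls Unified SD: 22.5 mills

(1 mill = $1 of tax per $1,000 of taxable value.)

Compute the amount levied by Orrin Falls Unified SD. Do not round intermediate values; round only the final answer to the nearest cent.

$23,965.83

Assessed value = $1,557,234 × 0.684 = $1,065,148.056
Orrin Falls Unified SD taxable value = $1,065,148.056 (exemption does not apply)
Orrin Falls Unified SD levy = $1,065,148.056 × 0.0225 = $23,965.83126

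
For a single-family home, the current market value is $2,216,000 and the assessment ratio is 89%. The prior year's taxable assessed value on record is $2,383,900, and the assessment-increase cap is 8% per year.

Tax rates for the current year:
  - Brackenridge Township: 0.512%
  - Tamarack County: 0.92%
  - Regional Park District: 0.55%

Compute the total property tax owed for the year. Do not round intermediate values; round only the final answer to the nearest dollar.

$39,090

Uncapped assessed value = $2,216,000 × 0.89 = $1,972,240
Cap limit = $2,383,900 × 1.08 = $2,574,612
Taxable assessed value = min($1,972,240, $2,574,612) = $1,972,240 (cap does not bind)
Brackenridge Township: $1,972,240 × 0.00512 = $10,097.8688
Tamarack County: $1,972,240 × 0.0092 = $18,144.608
Regional Park District: $1,972,240 × 0.0055 = $10,847.32
Total = $39,089.7968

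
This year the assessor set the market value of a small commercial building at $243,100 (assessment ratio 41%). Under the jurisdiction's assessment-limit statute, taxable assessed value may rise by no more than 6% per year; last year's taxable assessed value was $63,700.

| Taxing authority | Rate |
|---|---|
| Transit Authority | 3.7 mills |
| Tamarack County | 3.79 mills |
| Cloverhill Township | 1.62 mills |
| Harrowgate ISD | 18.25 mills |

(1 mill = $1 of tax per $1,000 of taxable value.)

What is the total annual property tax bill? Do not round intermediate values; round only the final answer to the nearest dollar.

$1,847

Uncapped assessed value = $243,100 × 0.41 = $99,671
Cap limit = $63,700 × 1.06 = $67,522
Taxable assessed value = min($99,671, $67,522) = $67,522 (cap binds)
Transit Authority: $67,522 × 0.0037 = $249.8314
Tamarack County: $67,522 × 0.00379 = $255.90838
Cloverhill Township: $67,522 × 0.00162 = $109.38564
Harrowgate ISD: $67,522 × 0.01825 = $1,232.2765
Total = $1,847.40192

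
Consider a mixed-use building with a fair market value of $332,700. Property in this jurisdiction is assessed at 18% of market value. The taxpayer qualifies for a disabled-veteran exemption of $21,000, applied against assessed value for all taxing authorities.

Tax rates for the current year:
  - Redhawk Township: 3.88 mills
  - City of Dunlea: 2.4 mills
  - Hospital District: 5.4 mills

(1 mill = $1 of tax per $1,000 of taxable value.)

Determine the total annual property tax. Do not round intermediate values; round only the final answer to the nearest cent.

$454.19

Assessed value = $332,700 × 0.18 = $59,886
Taxable value = $59,886 − $21,000 = $38,886
Redhawk Township: $38,886 × 0.00388 = $150.87768
City of Dunlea: $38,886 × 0.0024 = $93.3264
Hospital District: $38,886 × 0.0054 = $209.9844
Total = $150.87768 + $93.3264 + $209.9844 = $454.18848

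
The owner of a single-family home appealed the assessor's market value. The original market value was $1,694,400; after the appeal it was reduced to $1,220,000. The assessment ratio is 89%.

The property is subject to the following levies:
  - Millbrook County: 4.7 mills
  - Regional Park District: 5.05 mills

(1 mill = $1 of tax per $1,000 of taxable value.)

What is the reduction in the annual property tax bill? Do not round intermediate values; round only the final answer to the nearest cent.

$4,116.61

Old assessed value = $1,694,400 × 0.89 = $1,508,016
New assessed value = $1,220,000 × 0.89 = $1,085,800
Combined rate = 0.0047 + 0.00505 = 0.00975
Old tax = $1,508,016 × 0.00975 = $14,703.156
New tax = $1,085,800 × 0.00975 = $10,586.55
Reduction = $14,703.156 − $10,586.55 = $4,116.606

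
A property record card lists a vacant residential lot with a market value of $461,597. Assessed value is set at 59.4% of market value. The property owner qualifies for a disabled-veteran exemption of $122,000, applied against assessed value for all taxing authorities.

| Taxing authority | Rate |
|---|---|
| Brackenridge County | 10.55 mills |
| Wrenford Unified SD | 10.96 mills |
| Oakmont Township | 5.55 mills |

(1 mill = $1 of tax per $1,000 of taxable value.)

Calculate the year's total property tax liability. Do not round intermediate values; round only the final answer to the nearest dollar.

$4,118

Assessed value = $461,597 × 0.594 = $274,188.618
Taxable value = $274,188.618 − $122,000 = $152,188.618
Brackenridge County: $152,188.618 × 0.01055 = $1,605.5899199
Wrenford Unified SD: $152,188.618 × 0.01096 = $1,667.98725328
Oakmont Township: $152,188.618 × 0.00555 = $844.6468299
Total = $1,605.5899199 + $1,667.98725328 + $844.6468299 = $4,118.22400308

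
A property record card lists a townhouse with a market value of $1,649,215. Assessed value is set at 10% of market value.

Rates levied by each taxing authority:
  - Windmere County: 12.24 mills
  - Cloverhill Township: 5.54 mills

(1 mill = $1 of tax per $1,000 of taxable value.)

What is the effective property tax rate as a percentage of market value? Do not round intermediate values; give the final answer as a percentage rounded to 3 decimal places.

Assessed value = $1,649,215 × 0.1 = $164,921.5
Windmere County: $164,921.5 × 0.01224 = $2,018.63916
Cloverhill Township: $164,921.5 × 0.00554 = $913.66511
Total tax = $2,932.30427
Effective rate = $2,932.30427 ÷ $1,649,215 = 0.178% of market value

0.178%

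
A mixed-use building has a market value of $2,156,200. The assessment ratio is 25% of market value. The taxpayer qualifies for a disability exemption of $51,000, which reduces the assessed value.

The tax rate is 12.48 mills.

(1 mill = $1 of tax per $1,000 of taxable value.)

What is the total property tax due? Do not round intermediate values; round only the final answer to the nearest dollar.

Assessed value = $2,156,200 × 0.25 = $539,050
Taxable value = $539,050 − $51,000 = $488,050
Tax = $488,050 × 0.01248 = $6,090.864

$6,091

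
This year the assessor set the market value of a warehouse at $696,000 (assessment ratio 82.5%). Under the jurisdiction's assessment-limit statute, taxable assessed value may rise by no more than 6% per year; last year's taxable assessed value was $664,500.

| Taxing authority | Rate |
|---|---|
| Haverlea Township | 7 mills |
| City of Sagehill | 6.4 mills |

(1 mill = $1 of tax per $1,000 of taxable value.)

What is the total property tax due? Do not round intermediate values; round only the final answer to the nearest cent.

Uncapped assessed value = $696,000 × 0.825 = $574,200
Cap limit = $664,500 × 1.06 = $704,370
Taxable assessed value = min($574,200, $704,370) = $574,200 (cap does not bind)
Haverlea Township: $574,200 × 0.007 = $4,019.4
City of Sagehill: $574,200 × 0.0064 = $3,674.88
Total = $7,694.28

$7,694.28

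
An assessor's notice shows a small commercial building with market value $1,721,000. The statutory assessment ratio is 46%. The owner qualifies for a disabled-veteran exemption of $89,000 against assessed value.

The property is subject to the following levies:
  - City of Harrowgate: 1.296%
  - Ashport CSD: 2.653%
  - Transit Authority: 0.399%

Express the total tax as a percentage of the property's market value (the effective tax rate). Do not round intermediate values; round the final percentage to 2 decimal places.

Assessed value = $1,721,000 × 0.46 = $791,660
Taxable value = $791,660 − $89,000 = $702,660
City of Harrowgate: $702,660 × 0.01296 = $9,106.4736
Ashport CSD: $702,660 × 0.02653 = $18,641.5698
Transit Authority: $702,660 × 0.00399 = $2,803.6134
Total tax = $30,551.6568
Effective rate = $30,551.6568 ÷ $1,721,000 = 1.78% of market value

1.78%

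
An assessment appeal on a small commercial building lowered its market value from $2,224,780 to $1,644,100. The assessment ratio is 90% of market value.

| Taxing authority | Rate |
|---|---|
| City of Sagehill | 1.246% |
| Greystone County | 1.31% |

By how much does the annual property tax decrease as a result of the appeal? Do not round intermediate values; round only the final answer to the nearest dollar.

Old assessed value = $2,224,780 × 0.9 = $2,002,302
New assessed value = $1,644,100 × 0.9 = $1,479,690
Combined rate = 0.01246 + 0.0131 = 0.02556
Old tax = $2,002,302 × 0.02556 = $51,178.83912
New tax = $1,479,690 × 0.02556 = $37,820.8764
Reduction = $51,178.83912 − $37,820.8764 = $13,357.96272

$13,358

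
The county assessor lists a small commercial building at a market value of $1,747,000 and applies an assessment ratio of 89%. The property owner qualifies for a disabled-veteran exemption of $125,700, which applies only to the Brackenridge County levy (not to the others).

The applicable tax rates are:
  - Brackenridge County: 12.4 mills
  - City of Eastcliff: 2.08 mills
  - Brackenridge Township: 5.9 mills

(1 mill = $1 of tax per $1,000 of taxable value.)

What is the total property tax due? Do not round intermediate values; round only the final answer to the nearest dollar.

$30,129

Assessed value = $1,747,000 × 0.89 = $1,554,830
Brackenridge County: ($1,554,830 − $125,700) × 0.0124 = $1,429,130 × 0.0124 = $17,721.212
City of Eastcliff: $1,554,830 × 0.00208 = $3,234.0464
Brackenridge Township: $1,554,830 × 0.0059 = $9,173.497
Total = $30,128.7554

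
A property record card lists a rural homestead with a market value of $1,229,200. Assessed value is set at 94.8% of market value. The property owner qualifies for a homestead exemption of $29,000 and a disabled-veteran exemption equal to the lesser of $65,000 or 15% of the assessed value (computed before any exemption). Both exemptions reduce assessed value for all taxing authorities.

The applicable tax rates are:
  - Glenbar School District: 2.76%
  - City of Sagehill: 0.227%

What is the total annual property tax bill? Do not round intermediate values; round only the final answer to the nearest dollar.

Assessed value = $1,229,200 × 0.948 = $1,165,281.6
Disabled-veteran exemption = min($65,000, 15% × $1,165,281.6) = min($65,000, $174,792.24) = $65,000 (dollar cap binds)
Taxable value = $1,165,281.6 − $29,000 − $65,000 = $1,071,281.6
Glenbar School District: $1,071,281.6 × 0.0276 = $29,567.37216
City of Sagehill: $1,071,281.6 × 0.00227 = $2,431.809232
Total = $31,999.181392

$31,999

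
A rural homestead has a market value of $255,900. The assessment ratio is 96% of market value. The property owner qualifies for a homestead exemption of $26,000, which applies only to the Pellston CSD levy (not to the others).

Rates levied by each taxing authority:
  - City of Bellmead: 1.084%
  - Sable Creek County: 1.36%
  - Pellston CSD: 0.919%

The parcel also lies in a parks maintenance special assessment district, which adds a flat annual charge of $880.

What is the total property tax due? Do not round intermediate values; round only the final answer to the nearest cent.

Assessed value = $255,900 × 0.96 = $245,664
City of Bellmead: $245,664 × 0.01084 = $2,662.99776
Sable Creek County: $245,664 × 0.0136 = $3,341.0304
Pellston CSD: ($245,664 − $26,000) × 0.00919 = $219,664 × 0.00919 = $2,018.71216
Levies subtotal = $8,022.74032
Total = $8,022.74032 + $880 = $8,902.74032

$8,902.74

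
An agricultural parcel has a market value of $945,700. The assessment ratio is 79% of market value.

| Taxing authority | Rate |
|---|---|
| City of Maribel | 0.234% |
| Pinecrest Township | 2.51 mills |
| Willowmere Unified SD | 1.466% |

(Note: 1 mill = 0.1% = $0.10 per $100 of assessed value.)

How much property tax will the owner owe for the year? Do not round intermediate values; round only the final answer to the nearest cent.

$14,575.98

Assessed value = $945,700 × 0.79 = $747,103
City of Maribel: $747,103 × 0.00234 = $1,748.22102
Pinecrest Township: $747,103 × 0.00251 = $1,875.22853
Willowmere Unified SD: $747,103 × 0.01466 = $10,952.52998
Total = $14,575.97953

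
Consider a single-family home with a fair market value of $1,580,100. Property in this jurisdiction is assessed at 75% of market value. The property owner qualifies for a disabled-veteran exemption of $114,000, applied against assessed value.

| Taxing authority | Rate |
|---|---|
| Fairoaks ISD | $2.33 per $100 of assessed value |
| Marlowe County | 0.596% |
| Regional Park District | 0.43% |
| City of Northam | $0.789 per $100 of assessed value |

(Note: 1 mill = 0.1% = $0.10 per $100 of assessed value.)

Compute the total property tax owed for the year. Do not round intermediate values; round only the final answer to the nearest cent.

$44,396.06

Assessed value = $1,580,100 × 0.75 = $1,185,075
Taxable value = $1,185,075 − $114,000 = $1,071,075
Fairoaks ISD: $1,071,075 × 0.0233 = $24,956.0475
Marlowe County: $1,071,075 × 0.00596 = $6,383.607
Regional Park District: $1,071,075 × 0.0043 = $4,605.6225
City of Northam: $1,071,075 × 0.00789 = $8,450.78175
Total = $44,396.05875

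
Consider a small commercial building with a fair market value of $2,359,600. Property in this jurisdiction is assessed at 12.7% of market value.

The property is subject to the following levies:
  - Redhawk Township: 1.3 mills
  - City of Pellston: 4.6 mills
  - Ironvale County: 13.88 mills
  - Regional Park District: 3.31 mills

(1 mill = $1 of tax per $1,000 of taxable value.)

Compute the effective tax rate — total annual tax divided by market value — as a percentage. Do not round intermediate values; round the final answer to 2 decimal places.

0.29%

Assessed value = $2,359,600 × 0.127 = $299,669.2
Redhawk Township: $299,669.2 × 0.0013 = $389.56996
City of Pellston: $299,669.2 × 0.0046 = $1,378.47832
Ironvale County: $299,669.2 × 0.01388 = $4,159.408496
Regional Park District: $299,669.2 × 0.00331 = $991.905052
Total tax = $6,919.361828
Effective rate = $6,919.361828 ÷ $2,359,600 = 0.29% of market value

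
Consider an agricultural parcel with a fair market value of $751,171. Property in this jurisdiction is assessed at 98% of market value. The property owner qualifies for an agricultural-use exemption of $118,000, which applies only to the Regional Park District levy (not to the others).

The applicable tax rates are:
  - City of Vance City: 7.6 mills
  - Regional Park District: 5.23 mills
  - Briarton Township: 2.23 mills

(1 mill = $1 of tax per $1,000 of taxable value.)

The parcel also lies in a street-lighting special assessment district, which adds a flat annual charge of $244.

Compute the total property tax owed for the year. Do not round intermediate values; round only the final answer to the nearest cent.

$10,713.24

Assessed value = $751,171 × 0.98 = $736,147.58
City of Vance City: $736,147.58 × 0.0076 = $5,594.721608
Regional Park District: ($736,147.58 − $118,000) × 0.00523 = $618,147.58 × 0.00523 = $3,232.9118434
Briarton Township: $736,147.58 × 0.00223 = $1,641.6091034
Levies subtotal = $10,469.2425548
Total = $10,469.2425548 + $244 = $10,713.2425548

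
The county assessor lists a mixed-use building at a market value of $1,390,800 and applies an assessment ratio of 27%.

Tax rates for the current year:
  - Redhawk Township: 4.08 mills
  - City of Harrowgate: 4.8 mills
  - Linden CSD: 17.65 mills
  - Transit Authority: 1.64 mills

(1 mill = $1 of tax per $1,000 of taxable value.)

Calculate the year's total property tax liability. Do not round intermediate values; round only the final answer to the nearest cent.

$10,578.29

Assessed value = $1,390,800 × 0.27 = $375,516
Redhawk Township: $375,516 × 0.00408 = $1,532.10528
City of Harrowgate: $375,516 × 0.0048 = $1,802.4768
Linden CSD: $375,516 × 0.01765 = $6,627.8574
Transit Authority: $375,516 × 0.00164 = $615.84624
Total = $1,532.10528 + $1,802.4768 + $6,627.8574 + $615.84624 = $10,578.28572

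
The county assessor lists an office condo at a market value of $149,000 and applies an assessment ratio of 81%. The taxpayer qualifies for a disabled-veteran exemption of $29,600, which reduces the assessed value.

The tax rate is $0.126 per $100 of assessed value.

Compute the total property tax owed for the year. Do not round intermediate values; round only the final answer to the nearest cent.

$114.77

Assessed value = $149,000 × 0.81 = $120,690
Taxable value = $120,690 − $29,600 = $91,090
Tax = $91,090 × 0.00126 = $114.7734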